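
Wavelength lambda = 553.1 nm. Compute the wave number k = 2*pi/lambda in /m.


k = 2 * pi / lambda
= 6.2832 / (553.1e-9)
= 6.2832 / 5.5310e-07
= 1.1360e+07 /m

1.1360e+07


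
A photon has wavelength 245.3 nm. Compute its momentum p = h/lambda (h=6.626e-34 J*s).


p = h / lambda
= 6.626e-34 / (245.3e-9)
= 6.626e-34 / 2.4530e-07
= 2.7012e-27 kg*m/s

2.7012e-27


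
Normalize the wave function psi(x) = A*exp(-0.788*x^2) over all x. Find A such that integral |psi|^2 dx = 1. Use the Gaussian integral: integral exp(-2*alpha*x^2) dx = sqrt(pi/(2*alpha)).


integral |psi|^2 dx = A^2 * sqrt(pi/(2*alpha)) = 1
A^2 = sqrt(2*alpha/pi)
= sqrt(2 * 0.788 / pi)
= 0.708277
A = sqrt(0.708277)
= 0.8416

0.8416


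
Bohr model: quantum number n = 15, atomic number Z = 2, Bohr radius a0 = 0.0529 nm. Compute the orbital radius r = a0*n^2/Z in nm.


r = a0 * n^2 / Z
= 0.0529 * 15^2 / 2
= 0.0529 * 225 / 2
= 5.9512 nm

5.9512


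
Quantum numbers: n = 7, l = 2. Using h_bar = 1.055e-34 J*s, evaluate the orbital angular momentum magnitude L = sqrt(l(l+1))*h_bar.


L = sqrt(l*(l+1)) * h_bar
= sqrt(2 * 3) * 1.055e-34
= sqrt(6) * 1.055e-34
= 2.4495 * 1.055e-34
= 2.5842e-34 J*s

2.5842e-34


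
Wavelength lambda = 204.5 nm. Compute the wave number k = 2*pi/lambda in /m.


k = 2 * pi / lambda
= 6.2832 / (204.5e-9)
= 6.2832 / 2.0450e-07
= 3.0725e+07 /m

3.0725e+07


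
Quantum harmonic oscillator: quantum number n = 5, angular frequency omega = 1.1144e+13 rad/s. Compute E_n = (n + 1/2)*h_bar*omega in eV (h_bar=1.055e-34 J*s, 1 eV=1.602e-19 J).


E = (n + 1/2) * h_bar * omega
= (5 + 0.5) * 1.055e-34 * 1.1144e+13
= 5.5 * 1.1757e-21
= 6.4663e-21 J
= 0.0404 eV

0.0404


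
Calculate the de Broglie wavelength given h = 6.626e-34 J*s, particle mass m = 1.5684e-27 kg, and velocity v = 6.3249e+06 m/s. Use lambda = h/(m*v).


lambda = h / (m * v)
= 6.626e-34 / (1.5684e-27 * 6.3249e+06)
= 6.626e-34 / 9.9200e-21
= 6.6795e-14 m

6.6795e-14


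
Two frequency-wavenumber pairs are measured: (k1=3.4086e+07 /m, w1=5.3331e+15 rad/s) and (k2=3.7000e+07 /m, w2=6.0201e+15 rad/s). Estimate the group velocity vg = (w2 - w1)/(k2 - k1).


vg = (w2 - w1) / (k2 - k1)
= (6.0201e+15 - 5.3331e+15) / (3.7000e+07 - 3.4086e+07)
= 6.8700e+14 / 2.9140e+06
= 2.3576e+08 m/s

2.3576e+08


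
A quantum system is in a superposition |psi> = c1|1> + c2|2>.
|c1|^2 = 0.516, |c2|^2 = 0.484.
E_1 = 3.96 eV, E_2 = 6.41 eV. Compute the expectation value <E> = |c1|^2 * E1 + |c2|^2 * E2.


<E> = |c1|^2 * E1 + |c2|^2 * E2
= 0.516 * 3.96 + 0.484 * 6.41
= 2.0434 + 3.1024
= 5.1458 eV

5.1458


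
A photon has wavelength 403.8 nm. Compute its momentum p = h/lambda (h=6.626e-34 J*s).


p = h / lambda
= 6.626e-34 / (403.8e-9)
= 6.626e-34 / 4.0380e-07
= 1.6409e-27 kg*m/s

1.6409e-27


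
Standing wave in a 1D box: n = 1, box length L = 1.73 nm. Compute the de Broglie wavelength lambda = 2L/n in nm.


lambda = 2L / n
= 2 * 1.73 / 1
= 3.46 / 1
= 3.46 nm

3.46


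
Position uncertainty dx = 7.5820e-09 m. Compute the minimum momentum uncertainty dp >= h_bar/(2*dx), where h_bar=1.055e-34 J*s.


dp = h_bar / (2 * dx)
= 1.055e-34 / (2 * 7.5820e-09)
= 1.055e-34 / 1.5164e-08
= 6.9573e-27 kg*m/s

6.9573e-27


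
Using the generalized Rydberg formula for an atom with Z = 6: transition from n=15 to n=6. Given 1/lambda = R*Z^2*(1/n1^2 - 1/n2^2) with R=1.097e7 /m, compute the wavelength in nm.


1/lambda = R * Z^2 * (1/n1^2 - 1/n2^2)
= 1.097e7 * 6^2 * (1/6^2 - 1/15^2)
= 1.097e7 * 36 * (0.027778 - 0.004444)
= 9.2148e+06 /m
lambda = 1 / 9.2148e+06
= 108.5211 nm

108.5211


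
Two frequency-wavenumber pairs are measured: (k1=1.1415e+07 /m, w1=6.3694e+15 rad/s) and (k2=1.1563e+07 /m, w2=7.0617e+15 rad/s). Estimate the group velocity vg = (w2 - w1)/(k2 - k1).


vg = (w2 - w1) / (k2 - k1)
= (7.0617e+15 - 6.3694e+15) / (1.1563e+07 - 1.1415e+07)
= 6.9230e+14 / 1.4800e+05
= 4.6777e+09 m/s

4.6777e+09


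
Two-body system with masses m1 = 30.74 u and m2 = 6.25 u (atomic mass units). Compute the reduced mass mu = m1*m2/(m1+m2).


mu = m1 * m2 / (m1 + m2)
= 30.74 * 6.25 / (30.74 + 6.25)
= 192.125 / 36.99
= 5.194 u

5.194


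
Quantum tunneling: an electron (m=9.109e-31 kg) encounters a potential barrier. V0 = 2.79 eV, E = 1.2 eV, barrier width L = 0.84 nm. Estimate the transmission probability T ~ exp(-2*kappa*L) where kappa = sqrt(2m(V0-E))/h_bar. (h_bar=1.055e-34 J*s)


V0 - E = 1.59 eV = 2.5472e-19 J
kappa = sqrt(2 * m * (V0-E)) / h_bar
= sqrt(2 * 9.109e-31 * 2.5472e-19) / 1.055e-34
= 6.4570e+09 /m
2*kappa*L = 2 * 6.4570e+09 * 0.84e-9
= 10.8477
T = exp(-10.8477) = 1.944962e-05

1.944962e-05


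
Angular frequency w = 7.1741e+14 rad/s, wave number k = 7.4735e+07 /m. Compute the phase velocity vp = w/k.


vp = w / k
= 7.1741e+14 / 7.4735e+07
= 9.5994e+06 m/s

9.5994e+06


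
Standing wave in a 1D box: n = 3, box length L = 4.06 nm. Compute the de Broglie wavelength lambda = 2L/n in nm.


lambda = 2L / n
= 2 * 4.06 / 3
= 8.12 / 3
= 2.7067 nm

2.7067


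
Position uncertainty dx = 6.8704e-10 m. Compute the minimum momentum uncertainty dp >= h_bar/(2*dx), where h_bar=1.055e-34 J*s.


dp = h_bar / (2 * dx)
= 1.055e-34 / (2 * 6.8704e-10)
= 1.055e-34 / 1.3741e-09
= 7.6779e-26 kg*m/s

7.6779e-26


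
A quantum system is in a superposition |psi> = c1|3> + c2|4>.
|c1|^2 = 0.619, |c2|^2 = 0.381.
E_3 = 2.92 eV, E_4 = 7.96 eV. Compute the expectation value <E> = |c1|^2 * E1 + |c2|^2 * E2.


<E> = |c1|^2 * E1 + |c2|^2 * E2
= 0.619 * 2.92 + 0.381 * 7.96
= 1.8075 + 3.0328
= 4.8402 eV

4.8402


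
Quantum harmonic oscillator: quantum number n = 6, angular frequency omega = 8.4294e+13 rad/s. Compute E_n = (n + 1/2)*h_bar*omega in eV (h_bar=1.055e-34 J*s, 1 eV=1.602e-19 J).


E = (n + 1/2) * h_bar * omega
= (6 + 0.5) * 1.055e-34 * 8.4294e+13
= 6.5 * 8.8930e-21
= 5.7805e-20 J
= 0.3608 eV

0.3608


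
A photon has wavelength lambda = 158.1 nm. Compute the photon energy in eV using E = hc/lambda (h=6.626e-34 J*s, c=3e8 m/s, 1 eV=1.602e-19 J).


E = hc / lambda
= (6.626e-34)(3e8) / (158.1e-9)
= 1.9878e-25 / 1.5810e-07
= 1.2573e-18 J
Converting to eV: 1.2573e-18 / 1.602e-19
= 7.8483 eV

7.8483


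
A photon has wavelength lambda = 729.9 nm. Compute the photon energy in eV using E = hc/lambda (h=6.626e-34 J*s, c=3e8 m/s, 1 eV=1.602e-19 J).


E = hc / lambda
= (6.626e-34)(3e8) / (729.9e-9)
= 1.9878e-25 / 7.2990e-07
= 2.7234e-19 J
Converting to eV: 2.7234e-19 / 1.602e-19
= 1.7 eV

1.7


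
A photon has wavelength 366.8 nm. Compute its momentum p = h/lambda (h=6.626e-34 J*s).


p = h / lambda
= 6.626e-34 / (366.8e-9)
= 6.626e-34 / 3.6680e-07
= 1.8064e-27 kg*m/s

1.8064e-27


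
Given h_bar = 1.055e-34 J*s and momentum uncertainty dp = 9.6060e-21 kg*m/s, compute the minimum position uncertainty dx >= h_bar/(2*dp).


dx = h_bar / (2 * dp)
= 1.055e-34 / (2 * 9.6060e-21)
= 1.055e-34 / 1.9212e-20
= 5.4914e-15 m

5.4914e-15


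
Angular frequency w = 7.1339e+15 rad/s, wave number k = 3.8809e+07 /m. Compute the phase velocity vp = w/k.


vp = w / k
= 7.1339e+15 / 3.8809e+07
= 1.8382e+08 m/s

1.8382e+08


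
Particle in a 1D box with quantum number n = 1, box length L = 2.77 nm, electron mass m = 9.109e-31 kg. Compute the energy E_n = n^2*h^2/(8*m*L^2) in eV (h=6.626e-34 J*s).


E = n^2 * h^2 / (8 * m * L^2)
= 1^2 * (6.626e-34)^2 / (8 * 9.109e-31 * (2.77e-9)^2)
= 1 * 4.3904e-67 / (8 * 9.109e-31 * 7.6729e-18)
= 7.8520e-21 J
= 0.049 eV

0.049


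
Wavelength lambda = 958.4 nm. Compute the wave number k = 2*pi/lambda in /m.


k = 2 * pi / lambda
= 6.2832 / (958.4e-9)
= 6.2832 / 9.5840e-07
= 6.5559e+06 /m

6.5559e+06


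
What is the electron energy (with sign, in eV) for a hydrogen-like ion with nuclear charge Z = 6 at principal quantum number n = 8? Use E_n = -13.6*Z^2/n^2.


E_n = -13.6 * Z^2 / n^2
= -13.6 * 6^2 / 8^2
= -13.6 * 36 / 64
= -7.65 eV

-7.65


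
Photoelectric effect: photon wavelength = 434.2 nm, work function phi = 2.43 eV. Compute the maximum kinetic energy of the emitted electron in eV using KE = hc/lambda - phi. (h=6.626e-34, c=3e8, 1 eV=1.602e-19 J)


E_photon = hc / lambda
= (6.626e-34)(3e8) / (434.2e-9)
= 4.5781e-19 J
= 2.8577 eV
KE = E_photon - phi
= 2.8577 - 2.43
= 0.4277 eV

0.4277


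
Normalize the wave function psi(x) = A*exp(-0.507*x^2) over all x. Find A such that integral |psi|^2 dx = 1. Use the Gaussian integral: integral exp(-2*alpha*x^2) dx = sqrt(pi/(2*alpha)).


integral |psi|^2 dx = A^2 * sqrt(pi/(2*alpha)) = 1
A^2 = sqrt(2*alpha/pi)
= sqrt(2 * 0.507 / pi)
= 0.568125
A = sqrt(0.568125)
= 0.7537

0.7537


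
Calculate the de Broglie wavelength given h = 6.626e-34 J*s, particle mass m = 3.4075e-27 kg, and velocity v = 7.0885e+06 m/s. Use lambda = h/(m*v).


lambda = h / (m * v)
= 6.626e-34 / (3.4075e-27 * 7.0885e+06)
= 6.626e-34 / 2.4154e-20
= 2.7432e-14 m

2.7432e-14


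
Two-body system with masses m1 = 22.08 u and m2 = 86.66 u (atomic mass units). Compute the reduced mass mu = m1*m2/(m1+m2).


mu = m1 * m2 / (m1 + m2)
= 22.08 * 86.66 / (22.08 + 86.66)
= 1913.4528 / 108.74
= 17.5966 u

17.5966


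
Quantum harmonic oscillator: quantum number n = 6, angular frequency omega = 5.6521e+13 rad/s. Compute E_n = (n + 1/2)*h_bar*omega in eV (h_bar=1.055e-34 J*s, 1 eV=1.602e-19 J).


E = (n + 1/2) * h_bar * omega
= (6 + 0.5) * 1.055e-34 * 5.6521e+13
= 6.5 * 5.9630e-21
= 3.8759e-20 J
= 0.2419 eV

0.2419


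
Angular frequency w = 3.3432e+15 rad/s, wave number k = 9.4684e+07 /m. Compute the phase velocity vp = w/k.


vp = w / k
= 3.3432e+15 / 9.4684e+07
= 3.5309e+07 m/s

3.5309e+07


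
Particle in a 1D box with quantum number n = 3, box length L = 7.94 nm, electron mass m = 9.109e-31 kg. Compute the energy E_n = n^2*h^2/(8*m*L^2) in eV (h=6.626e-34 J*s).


E = n^2 * h^2 / (8 * m * L^2)
= 3^2 * (6.626e-34)^2 / (8 * 9.109e-31 * (7.94e-9)^2)
= 9 * 4.3904e-67 / (8 * 9.109e-31 * 6.3044e-17)
= 8.6009e-21 J
= 0.0537 eV

0.0537


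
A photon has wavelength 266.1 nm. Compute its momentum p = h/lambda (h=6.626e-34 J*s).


p = h / lambda
= 6.626e-34 / (266.1e-9)
= 6.626e-34 / 2.6610e-07
= 2.4900e-27 kg*m/s

2.4900e-27


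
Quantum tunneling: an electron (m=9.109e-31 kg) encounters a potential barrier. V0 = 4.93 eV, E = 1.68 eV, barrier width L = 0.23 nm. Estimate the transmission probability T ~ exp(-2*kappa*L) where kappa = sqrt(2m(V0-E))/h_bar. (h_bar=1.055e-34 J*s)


V0 - E = 3.25 eV = 5.2065e-19 J
kappa = sqrt(2 * m * (V0-E)) / h_bar
= sqrt(2 * 9.109e-31 * 5.2065e-19) / 1.055e-34
= 9.2315e+09 /m
2*kappa*L = 2 * 9.2315e+09 * 0.23e-9
= 4.2465
T = exp(-4.2465) = 1.431459e-02

1.431459e-02


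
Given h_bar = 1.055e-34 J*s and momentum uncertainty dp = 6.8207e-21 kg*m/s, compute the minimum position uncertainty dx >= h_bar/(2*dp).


dx = h_bar / (2 * dp)
= 1.055e-34 / (2 * 6.8207e-21)
= 1.055e-34 / 1.3641e-20
= 7.7338e-15 m

7.7338e-15


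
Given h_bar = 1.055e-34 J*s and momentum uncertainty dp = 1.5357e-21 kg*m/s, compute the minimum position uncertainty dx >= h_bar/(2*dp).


dx = h_bar / (2 * dp)
= 1.055e-34 / (2 * 1.5357e-21)
= 1.055e-34 / 3.0714e-21
= 3.4349e-14 m

3.4349e-14


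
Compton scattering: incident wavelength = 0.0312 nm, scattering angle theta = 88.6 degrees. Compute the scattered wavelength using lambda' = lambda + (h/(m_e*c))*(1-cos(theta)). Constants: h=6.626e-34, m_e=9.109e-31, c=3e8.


Compton wavelength: h/(m_e*c) = 2.4247e-12 m
d_lambda = 2.4247e-12 * (1 - cos(88.6 deg))
= 2.4247e-12 * 0.975568
= 2.3655e-12 m = 0.002365 nm
lambda' = 0.0312 + 0.002365
= 0.033565 nm

0.033565


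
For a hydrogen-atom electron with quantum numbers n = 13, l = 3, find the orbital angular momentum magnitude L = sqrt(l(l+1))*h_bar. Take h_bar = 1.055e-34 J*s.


L = sqrt(l*(l+1)) * h_bar
= sqrt(3 * 4) * 1.055e-34
= sqrt(12) * 1.055e-34
= 3.4641 * 1.055e-34
= 3.6546e-34 J*s

3.6546e-34


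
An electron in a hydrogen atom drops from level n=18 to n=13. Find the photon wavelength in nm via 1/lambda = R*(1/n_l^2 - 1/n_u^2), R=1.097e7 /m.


1/lambda = R * (1/n_l^2 - 1/n_u^2)
= 1.097e7 * (1/13^2 - 1/18^2)
= 1.097e7 * (0.005917 - 0.003086)
= 1.097e7 * 0.002831
= 3.1053e+04 /m
lambda = 1 / 3.1053e+04 = 32202.7818 nm

32202.7818


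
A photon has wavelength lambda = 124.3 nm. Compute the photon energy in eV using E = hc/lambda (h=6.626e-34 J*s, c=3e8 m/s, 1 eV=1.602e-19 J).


E = hc / lambda
= (6.626e-34)(3e8) / (124.3e-9)
= 1.9878e-25 / 1.2430e-07
= 1.5992e-18 J
Converting to eV: 1.5992e-18 / 1.602e-19
= 9.9825 eV

9.9825


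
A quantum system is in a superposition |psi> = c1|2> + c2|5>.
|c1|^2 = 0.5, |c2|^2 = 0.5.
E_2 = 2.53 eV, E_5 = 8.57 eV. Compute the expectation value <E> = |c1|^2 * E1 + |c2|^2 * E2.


<E> = |c1|^2 * E1 + |c2|^2 * E2
= 0.5 * 2.53 + 0.5 * 8.57
= 1.265 + 4.285
= 5.55 eV

5.55


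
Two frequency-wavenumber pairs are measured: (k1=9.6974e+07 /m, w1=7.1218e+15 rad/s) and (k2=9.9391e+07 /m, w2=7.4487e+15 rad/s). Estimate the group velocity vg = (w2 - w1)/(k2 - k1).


vg = (w2 - w1) / (k2 - k1)
= (7.4487e+15 - 7.1218e+15) / (9.9391e+07 - 9.6974e+07)
= 3.2690e+14 / 2.4170e+06
= 1.3525e+08 m/s

1.3525e+08


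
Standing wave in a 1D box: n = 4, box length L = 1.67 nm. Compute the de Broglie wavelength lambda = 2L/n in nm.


lambda = 2L / n
= 2 * 1.67 / 4
= 3.34 / 4
= 0.835 nm

0.835


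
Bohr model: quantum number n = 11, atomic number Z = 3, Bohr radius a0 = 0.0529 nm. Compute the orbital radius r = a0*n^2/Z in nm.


r = a0 * n^2 / Z
= 0.0529 * 11^2 / 3
= 0.0529 * 121 / 3
= 2.1336 nm

2.1336


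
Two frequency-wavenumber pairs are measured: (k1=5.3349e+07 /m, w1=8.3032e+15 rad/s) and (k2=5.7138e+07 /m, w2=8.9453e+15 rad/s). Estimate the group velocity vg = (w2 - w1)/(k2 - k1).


vg = (w2 - w1) / (k2 - k1)
= (8.9453e+15 - 8.3032e+15) / (5.7138e+07 - 5.3349e+07)
= 6.4210e+14 / 3.7890e+06
= 1.6946e+08 m/s

1.6946e+08


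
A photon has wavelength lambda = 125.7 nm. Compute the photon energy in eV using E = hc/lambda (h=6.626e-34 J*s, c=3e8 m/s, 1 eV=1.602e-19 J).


E = hc / lambda
= (6.626e-34)(3e8) / (125.7e-9)
= 1.9878e-25 / 1.2570e-07
= 1.5814e-18 J
Converting to eV: 1.5814e-18 / 1.602e-19
= 9.8713 eV

9.8713


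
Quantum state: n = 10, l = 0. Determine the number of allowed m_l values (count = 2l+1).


m_l ranges from -l to +l in integer steps
So m_l goes from -0 to +0
Count = 2l + 1 = 2*0 + 1
= 1

1


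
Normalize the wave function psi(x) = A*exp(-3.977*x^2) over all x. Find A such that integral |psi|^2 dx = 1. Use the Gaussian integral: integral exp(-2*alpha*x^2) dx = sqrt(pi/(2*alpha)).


integral |psi|^2 dx = A^2 * sqrt(pi/(2*alpha)) = 1
A^2 = sqrt(2*alpha/pi)
= sqrt(2 * 3.977 / pi)
= 1.591175
A = sqrt(1.591175)
= 1.2614

1.2614


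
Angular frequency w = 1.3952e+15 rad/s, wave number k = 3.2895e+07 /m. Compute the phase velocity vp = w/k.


vp = w / k
= 1.3952e+15 / 3.2895e+07
= 4.2414e+07 m/s

4.2414e+07


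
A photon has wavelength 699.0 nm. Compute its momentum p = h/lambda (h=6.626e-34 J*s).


p = h / lambda
= 6.626e-34 / (699.0e-9)
= 6.626e-34 / 6.9900e-07
= 9.4793e-28 kg*m/s

9.4793e-28


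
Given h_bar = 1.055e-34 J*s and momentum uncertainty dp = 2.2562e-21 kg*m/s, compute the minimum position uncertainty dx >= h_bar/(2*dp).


dx = h_bar / (2 * dp)
= 1.055e-34 / (2 * 2.2562e-21)
= 1.055e-34 / 4.5124e-21
= 2.3380e-14 m

2.3380e-14


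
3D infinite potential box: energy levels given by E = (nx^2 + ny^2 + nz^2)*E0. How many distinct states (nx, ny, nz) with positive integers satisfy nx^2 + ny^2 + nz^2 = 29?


Enumerate all (nx, ny, nz) with nx^2 + ny^2 + nz^2 = 29:
(2,3,4)
(2,4,3)
(3,2,4)
(3,4,2)
(4,2,3)
(4,3,2)
Total degeneracy = 6

6


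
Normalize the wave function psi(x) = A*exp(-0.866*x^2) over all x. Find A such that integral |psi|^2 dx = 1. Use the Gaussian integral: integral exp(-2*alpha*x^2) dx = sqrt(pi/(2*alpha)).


integral |psi|^2 dx = A^2 * sqrt(pi/(2*alpha)) = 1
A^2 = sqrt(2*alpha/pi)
= sqrt(2 * 0.866 / pi)
= 0.742504
A = sqrt(0.742504)
= 0.8617

0.8617


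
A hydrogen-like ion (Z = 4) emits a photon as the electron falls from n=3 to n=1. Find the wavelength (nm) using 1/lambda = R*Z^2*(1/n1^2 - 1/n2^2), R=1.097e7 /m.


1/lambda = R * Z^2 * (1/n1^2 - 1/n2^2)
= 1.097e7 * 4^2 * (1/1^2 - 1/3^2)
= 1.097e7 * 16 * (1.0 - 0.111111)
= 1.5602e+08 /m
lambda = 1 / 1.5602e+08
= 6.4095 nm

6.4095


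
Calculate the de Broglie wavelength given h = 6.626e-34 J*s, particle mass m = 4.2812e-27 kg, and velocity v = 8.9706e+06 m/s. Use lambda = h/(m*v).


lambda = h / (m * v)
= 6.626e-34 / (4.2812e-27 * 8.9706e+06)
= 6.626e-34 / 3.8405e-20
= 1.7253e-14 m

1.7253e-14


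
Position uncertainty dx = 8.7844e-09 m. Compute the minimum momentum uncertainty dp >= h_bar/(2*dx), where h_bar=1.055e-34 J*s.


dp = h_bar / (2 * dx)
= 1.055e-34 / (2 * 8.7844e-09)
= 1.055e-34 / 1.7569e-08
= 6.0050e-27 kg*m/s

6.0050e-27


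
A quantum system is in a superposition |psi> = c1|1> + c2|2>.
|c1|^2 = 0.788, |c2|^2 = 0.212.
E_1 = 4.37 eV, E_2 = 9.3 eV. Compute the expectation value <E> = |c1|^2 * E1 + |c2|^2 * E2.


<E> = |c1|^2 * E1 + |c2|^2 * E2
= 0.788 * 4.37 + 0.212 * 9.3
= 3.4436 + 1.9716
= 5.4152 eV

5.4152


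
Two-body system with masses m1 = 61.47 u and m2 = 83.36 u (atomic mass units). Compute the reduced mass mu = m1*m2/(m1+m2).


mu = m1 * m2 / (m1 + m2)
= 61.47 * 83.36 / (61.47 + 83.36)
= 5124.1392 / 144.83
= 35.3804 u

35.3804


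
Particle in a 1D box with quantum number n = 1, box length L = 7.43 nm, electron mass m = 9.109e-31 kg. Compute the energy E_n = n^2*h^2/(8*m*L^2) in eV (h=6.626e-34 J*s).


E = n^2 * h^2 / (8 * m * L^2)
= 1^2 * (6.626e-34)^2 / (8 * 9.109e-31 * (7.43e-9)^2)
= 1 * 4.3904e-67 / (8 * 9.109e-31 * 5.5205e-17)
= 1.0914e-21 J
= 0.0068 eV

0.0068


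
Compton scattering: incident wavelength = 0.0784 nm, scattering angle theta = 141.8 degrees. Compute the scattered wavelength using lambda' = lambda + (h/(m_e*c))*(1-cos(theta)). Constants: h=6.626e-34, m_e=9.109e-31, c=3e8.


Compton wavelength: h/(m_e*c) = 2.4247e-12 m
d_lambda = 2.4247e-12 * (1 - cos(141.8 deg))
= 2.4247e-12 * 1.785857
= 4.3302e-12 m = 0.00433 nm
lambda' = 0.0784 + 0.00433
= 0.08273 nm

0.08273


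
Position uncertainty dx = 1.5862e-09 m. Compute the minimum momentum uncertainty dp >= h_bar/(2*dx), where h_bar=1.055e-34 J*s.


dp = h_bar / (2 * dx)
= 1.055e-34 / (2 * 1.5862e-09)
= 1.055e-34 / 3.1724e-09
= 3.3256e-26 kg*m/s

3.3256e-26


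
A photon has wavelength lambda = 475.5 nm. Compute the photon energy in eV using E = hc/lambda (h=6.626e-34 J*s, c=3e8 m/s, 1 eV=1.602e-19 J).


E = hc / lambda
= (6.626e-34)(3e8) / (475.5e-9)
= 1.9878e-25 / 4.7550e-07
= 4.1804e-19 J
Converting to eV: 4.1804e-19 / 1.602e-19
= 2.6095 eV

2.6095


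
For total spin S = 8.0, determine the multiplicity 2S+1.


Spin multiplicity = 2S + 1
= 2 * 8.0 + 1
= 16.0 + 1
= 17

17


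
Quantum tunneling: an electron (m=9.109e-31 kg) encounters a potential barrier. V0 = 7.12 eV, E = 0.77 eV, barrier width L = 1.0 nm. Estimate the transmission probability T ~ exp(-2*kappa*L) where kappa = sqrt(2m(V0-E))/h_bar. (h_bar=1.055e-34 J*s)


V0 - E = 6.35 eV = 1.0173e-18 J
kappa = sqrt(2 * m * (V0-E)) / h_bar
= sqrt(2 * 9.109e-31 * 1.0173e-18) / 1.055e-34
= 1.2904e+10 /m
2*kappa*L = 2 * 1.2904e+10 * 1.0e-9
= 25.8075
T = exp(-25.8075) = 6.193604e-12

6.193604e-12


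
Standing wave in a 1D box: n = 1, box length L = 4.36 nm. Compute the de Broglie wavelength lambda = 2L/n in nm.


lambda = 2L / n
= 2 * 4.36 / 1
= 8.72 / 1
= 8.72 nm

8.72


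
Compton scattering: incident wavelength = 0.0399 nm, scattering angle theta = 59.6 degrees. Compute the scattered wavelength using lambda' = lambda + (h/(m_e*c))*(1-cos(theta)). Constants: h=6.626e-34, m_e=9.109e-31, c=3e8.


Compton wavelength: h/(m_e*c) = 2.4247e-12 m
d_lambda = 2.4247e-12 * (1 - cos(59.6 deg))
= 2.4247e-12 * 0.493966
= 1.1977e-12 m = 0.001198 nm
lambda' = 0.0399 + 0.001198
= 0.041098 nm

0.041098


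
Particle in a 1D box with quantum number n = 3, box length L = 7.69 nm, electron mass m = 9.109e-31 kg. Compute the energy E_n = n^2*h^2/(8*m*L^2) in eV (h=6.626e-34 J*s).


E = n^2 * h^2 / (8 * m * L^2)
= 3^2 * (6.626e-34)^2 / (8 * 9.109e-31 * (7.69e-9)^2)
= 9 * 4.3904e-67 / (8 * 9.109e-31 * 5.9136e-17)
= 9.1692e-21 J
= 0.0572 eV

0.0572


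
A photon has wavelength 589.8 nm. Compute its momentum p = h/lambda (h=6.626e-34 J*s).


p = h / lambda
= 6.626e-34 / (589.8e-9)
= 6.626e-34 / 5.8980e-07
= 1.1234e-27 kg*m/s

1.1234e-27


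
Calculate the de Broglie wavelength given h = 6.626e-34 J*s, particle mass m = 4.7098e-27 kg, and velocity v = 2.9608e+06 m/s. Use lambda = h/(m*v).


lambda = h / (m * v)
= 6.626e-34 / (4.7098e-27 * 2.9608e+06)
= 6.626e-34 / 1.3945e-20
= 4.7516e-14 m

4.7516e-14


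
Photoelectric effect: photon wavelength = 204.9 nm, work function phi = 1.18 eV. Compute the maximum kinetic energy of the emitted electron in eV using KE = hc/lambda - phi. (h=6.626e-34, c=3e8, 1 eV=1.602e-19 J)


E_photon = hc / lambda
= (6.626e-34)(3e8) / (204.9e-9)
= 9.7013e-19 J
= 6.0558 eV
KE = E_photon - phi
= 6.0558 - 1.18
= 4.8758 eV

4.8758


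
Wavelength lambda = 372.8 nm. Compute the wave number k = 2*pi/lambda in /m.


k = 2 * pi / lambda
= 6.2832 / (372.8e-9)
= 6.2832 / 3.7280e-07
= 1.6854e+07 /m

1.6854e+07


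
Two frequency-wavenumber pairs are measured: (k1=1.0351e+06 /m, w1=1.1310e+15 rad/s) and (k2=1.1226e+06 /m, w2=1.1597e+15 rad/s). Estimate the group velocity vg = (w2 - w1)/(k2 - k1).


vg = (w2 - w1) / (k2 - k1)
= (1.1597e+15 - 1.1310e+15) / (1.1226e+06 - 1.0351e+06)
= 2.8700e+13 / 8.7500e+04
= 3.2800e+08 m/s

3.2800e+08


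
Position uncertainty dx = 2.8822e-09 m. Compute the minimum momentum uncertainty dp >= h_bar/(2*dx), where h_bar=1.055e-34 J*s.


dp = h_bar / (2 * dx)
= 1.055e-34 / (2 * 2.8822e-09)
= 1.055e-34 / 5.7644e-09
= 1.8302e-26 kg*m/s

1.8302e-26


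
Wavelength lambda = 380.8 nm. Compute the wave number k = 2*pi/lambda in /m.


k = 2 * pi / lambda
= 6.2832 / (380.8e-9)
= 6.2832 / 3.8080e-07
= 1.6500e+07 /m

1.6500e+07


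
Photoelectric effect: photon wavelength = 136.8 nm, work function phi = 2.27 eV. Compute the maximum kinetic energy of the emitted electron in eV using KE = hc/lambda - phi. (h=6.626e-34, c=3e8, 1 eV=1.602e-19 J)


E_photon = hc / lambda
= (6.626e-34)(3e8) / (136.8e-9)
= 1.4531e-18 J
= 9.0704 eV
KE = E_photon - phi
= 9.0704 - 2.27
= 6.8004 eV

6.8004


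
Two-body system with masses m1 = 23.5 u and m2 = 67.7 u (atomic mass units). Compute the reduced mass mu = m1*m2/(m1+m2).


mu = m1 * m2 / (m1 + m2)
= 23.5 * 67.7 / (23.5 + 67.7)
= 1590.95 / 91.2
= 17.4446 u

17.4446


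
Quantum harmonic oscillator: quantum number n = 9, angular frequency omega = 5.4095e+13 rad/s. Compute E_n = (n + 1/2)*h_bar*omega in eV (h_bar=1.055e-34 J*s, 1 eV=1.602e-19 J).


E = (n + 1/2) * h_bar * omega
= (9 + 0.5) * 1.055e-34 * 5.4095e+13
= 9.5 * 5.7070e-21
= 5.4217e-20 J
= 0.3384 eV

0.3384


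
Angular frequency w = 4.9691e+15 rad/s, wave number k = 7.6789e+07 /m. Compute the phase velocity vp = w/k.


vp = w / k
= 4.9691e+15 / 7.6789e+07
= 6.4711e+07 m/s

6.4711e+07


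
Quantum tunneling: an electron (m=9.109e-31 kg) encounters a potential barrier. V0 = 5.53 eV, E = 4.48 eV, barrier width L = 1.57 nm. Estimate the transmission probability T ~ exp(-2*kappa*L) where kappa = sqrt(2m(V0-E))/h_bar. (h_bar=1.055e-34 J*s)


V0 - E = 1.05 eV = 1.6821e-19 J
kappa = sqrt(2 * m * (V0-E)) / h_bar
= sqrt(2 * 9.109e-31 * 1.6821e-19) / 1.055e-34
= 5.2472e+09 /m
2*kappa*L = 2 * 5.2472e+09 * 1.57e-9
= 16.4761
T = exp(-16.4761) = 6.990959e-08

6.990959e-08


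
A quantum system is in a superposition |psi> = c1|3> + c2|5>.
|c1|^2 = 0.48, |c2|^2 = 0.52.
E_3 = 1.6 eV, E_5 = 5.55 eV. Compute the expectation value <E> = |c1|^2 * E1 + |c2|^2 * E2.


<E> = |c1|^2 * E1 + |c2|^2 * E2
= 0.48 * 1.6 + 0.52 * 5.55
= 0.768 + 2.886
= 3.654 eV

3.654


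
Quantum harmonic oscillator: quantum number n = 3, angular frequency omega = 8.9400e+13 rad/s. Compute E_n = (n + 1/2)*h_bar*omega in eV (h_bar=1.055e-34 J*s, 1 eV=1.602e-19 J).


E = (n + 1/2) * h_bar * omega
= (3 + 0.5) * 1.055e-34 * 8.9400e+13
= 3.5 * 9.4317e-21
= 3.3011e-20 J
= 0.2061 eV

0.2061


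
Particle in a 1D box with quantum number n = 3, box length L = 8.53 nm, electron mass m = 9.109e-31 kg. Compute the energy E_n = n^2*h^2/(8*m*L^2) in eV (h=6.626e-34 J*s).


E = n^2 * h^2 / (8 * m * L^2)
= 3^2 * (6.626e-34)^2 / (8 * 9.109e-31 * (8.53e-9)^2)
= 9 * 4.3904e-67 / (8 * 9.109e-31 * 7.2761e-17)
= 7.4522e-21 J
= 0.0465 eV

0.0465


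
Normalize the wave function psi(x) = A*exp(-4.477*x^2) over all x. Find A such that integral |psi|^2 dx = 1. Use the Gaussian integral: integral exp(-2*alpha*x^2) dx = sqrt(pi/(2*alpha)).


integral |psi|^2 dx = A^2 * sqrt(pi/(2*alpha)) = 1
A^2 = sqrt(2*alpha/pi)
= sqrt(2 * 4.477 / pi)
= 1.688238
A = sqrt(1.688238)
= 1.2993

1.2993


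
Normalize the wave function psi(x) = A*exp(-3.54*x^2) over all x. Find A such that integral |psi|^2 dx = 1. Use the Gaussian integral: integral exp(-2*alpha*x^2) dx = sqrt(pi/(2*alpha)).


integral |psi|^2 dx = A^2 * sqrt(pi/(2*alpha)) = 1
A^2 = sqrt(2*alpha/pi)
= sqrt(2 * 3.54 / pi)
= 1.501211
A = sqrt(1.501211)
= 1.2252

1.2252


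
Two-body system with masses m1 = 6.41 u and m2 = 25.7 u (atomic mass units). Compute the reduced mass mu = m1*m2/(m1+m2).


mu = m1 * m2 / (m1 + m2)
= 6.41 * 25.7 / (6.41 + 25.7)
= 164.737 / 32.11
= 5.1304 u

5.1304


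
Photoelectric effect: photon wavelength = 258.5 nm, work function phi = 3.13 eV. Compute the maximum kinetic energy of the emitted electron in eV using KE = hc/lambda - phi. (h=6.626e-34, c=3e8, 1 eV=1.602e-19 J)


E_photon = hc / lambda
= (6.626e-34)(3e8) / (258.5e-9)
= 7.6897e-19 J
= 4.8001 eV
KE = E_photon - phi
= 4.8001 - 3.13
= 1.6701 eV

1.6701


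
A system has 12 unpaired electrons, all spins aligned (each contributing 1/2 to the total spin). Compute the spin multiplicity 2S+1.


Total spin S = N * (1/2) = 12 * 0.5 = 6.0
Spin multiplicity = 2S + 1
= 2 * 6.0 + 1
= 13

13


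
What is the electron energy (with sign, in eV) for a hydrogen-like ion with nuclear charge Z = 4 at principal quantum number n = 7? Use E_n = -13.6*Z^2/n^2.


E_n = -13.6 * Z^2 / n^2
= -13.6 * 4^2 / 7^2
= -13.6 * 16 / 49
= -4.4408 eV

-4.4408


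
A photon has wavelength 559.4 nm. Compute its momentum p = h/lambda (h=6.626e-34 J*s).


p = h / lambda
= 6.626e-34 / (559.4e-9)
= 6.626e-34 / 5.5940e-07
= 1.1845e-27 kg*m/s

1.1845e-27


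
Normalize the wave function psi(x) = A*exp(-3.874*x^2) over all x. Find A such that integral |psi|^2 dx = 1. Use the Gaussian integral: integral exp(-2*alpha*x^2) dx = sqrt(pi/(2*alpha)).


integral |psi|^2 dx = A^2 * sqrt(pi/(2*alpha)) = 1
A^2 = sqrt(2*alpha/pi)
= sqrt(2 * 3.874 / pi)
= 1.570435
A = sqrt(1.570435)
= 1.2532

1.2532


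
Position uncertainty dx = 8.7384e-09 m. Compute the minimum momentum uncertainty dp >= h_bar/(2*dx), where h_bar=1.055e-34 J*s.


dp = h_bar / (2 * dx)
= 1.055e-34 / (2 * 8.7384e-09)
= 1.055e-34 / 1.7477e-08
= 6.0366e-27 kg*m/s

6.0366e-27


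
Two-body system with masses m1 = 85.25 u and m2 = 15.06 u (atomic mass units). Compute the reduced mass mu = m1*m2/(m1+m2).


mu = m1 * m2 / (m1 + m2)
= 85.25 * 15.06 / (85.25 + 15.06)
= 1283.865 / 100.31
= 12.799 u

12.799


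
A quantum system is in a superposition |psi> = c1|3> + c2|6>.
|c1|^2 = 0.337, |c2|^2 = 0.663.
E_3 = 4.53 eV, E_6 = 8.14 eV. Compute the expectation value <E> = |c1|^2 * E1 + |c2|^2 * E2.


<E> = |c1|^2 * E1 + |c2|^2 * E2
= 0.337 * 4.53 + 0.663 * 8.14
= 1.5266 + 5.3968
= 6.9234 eV

6.9234


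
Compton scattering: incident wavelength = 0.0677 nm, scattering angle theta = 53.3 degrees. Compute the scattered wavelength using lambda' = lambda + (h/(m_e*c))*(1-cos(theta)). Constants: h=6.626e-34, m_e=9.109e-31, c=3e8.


Compton wavelength: h/(m_e*c) = 2.4247e-12 m
d_lambda = 2.4247e-12 * (1 - cos(53.3 deg))
= 2.4247e-12 * 0.402375
= 9.7564e-13 m = 0.000976 nm
lambda' = 0.0677 + 0.000976
= 0.068676 nm

0.068676


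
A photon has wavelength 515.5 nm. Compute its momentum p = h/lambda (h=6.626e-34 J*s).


p = h / lambda
= 6.626e-34 / (515.5e-9)
= 6.626e-34 / 5.1550e-07
= 1.2854e-27 kg*m/s

1.2854e-27


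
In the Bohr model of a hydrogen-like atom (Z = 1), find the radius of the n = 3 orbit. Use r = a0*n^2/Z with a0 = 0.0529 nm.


r = a0 * n^2 / Z
= 0.0529 * 3^2 / 1
= 0.0529 * 9 / 1
= 0.4761 nm

0.4761


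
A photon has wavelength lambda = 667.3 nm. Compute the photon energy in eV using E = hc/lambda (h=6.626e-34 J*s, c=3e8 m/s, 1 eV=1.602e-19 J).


E = hc / lambda
= (6.626e-34)(3e8) / (667.3e-9)
= 1.9878e-25 / 6.6730e-07
= 2.9789e-19 J
Converting to eV: 2.9789e-19 / 1.602e-19
= 1.8595 eV

1.8595


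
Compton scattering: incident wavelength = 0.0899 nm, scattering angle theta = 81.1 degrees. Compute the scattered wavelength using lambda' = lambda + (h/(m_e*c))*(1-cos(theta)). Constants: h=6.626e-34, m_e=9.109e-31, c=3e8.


Compton wavelength: h/(m_e*c) = 2.4247e-12 m
d_lambda = 2.4247e-12 * (1 - cos(81.1 deg))
= 2.4247e-12 * 0.84529
= 2.0496e-12 m = 0.00205 nm
lambda' = 0.0899 + 0.00205
= 0.09195 nm

0.09195


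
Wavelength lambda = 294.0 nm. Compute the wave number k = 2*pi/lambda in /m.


k = 2 * pi / lambda
= 6.2832 / (294.0e-9)
= 6.2832 / 2.9400e-07
= 2.1371e+07 /m

2.1371e+07


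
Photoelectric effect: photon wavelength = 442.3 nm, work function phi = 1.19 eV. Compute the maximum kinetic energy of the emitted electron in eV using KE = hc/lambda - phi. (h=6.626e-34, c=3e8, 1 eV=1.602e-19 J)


E_photon = hc / lambda
= (6.626e-34)(3e8) / (442.3e-9)
= 4.4942e-19 J
= 2.8054 eV
KE = E_photon - phi
= 2.8054 - 1.19
= 1.6154 eV

1.6154


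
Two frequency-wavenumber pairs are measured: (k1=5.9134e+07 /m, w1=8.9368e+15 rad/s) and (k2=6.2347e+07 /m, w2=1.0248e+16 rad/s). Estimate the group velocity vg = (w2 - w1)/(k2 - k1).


vg = (w2 - w1) / (k2 - k1)
= (1.0248e+16 - 8.9368e+15) / (6.2347e+07 - 5.9134e+07)
= 1.3112e+15 / 3.2130e+06
= 4.0809e+08 m/s

4.0809e+08


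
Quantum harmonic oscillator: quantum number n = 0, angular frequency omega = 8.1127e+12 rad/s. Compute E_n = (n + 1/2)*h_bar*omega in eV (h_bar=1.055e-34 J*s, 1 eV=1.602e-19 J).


E = (n + 1/2) * h_bar * omega
= (0 + 0.5) * 1.055e-34 * 8.1127e+12
= 0.5 * 8.5589e-22
= 4.2794e-22 J
= 0.0027 eV

0.0027


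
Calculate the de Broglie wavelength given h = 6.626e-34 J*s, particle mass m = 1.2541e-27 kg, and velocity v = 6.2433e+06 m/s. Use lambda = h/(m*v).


lambda = h / (m * v)
= 6.626e-34 / (1.2541e-27 * 6.2433e+06)
= 6.626e-34 / 7.8297e-21
= 8.4626e-14 m

8.4626e-14


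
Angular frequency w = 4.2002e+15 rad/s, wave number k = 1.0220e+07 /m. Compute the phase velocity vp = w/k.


vp = w / k
= 4.2002e+15 / 1.0220e+07
= 4.1098e+08 m/s

4.1098e+08


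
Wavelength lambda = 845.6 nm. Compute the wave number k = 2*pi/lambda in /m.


k = 2 * pi / lambda
= 6.2832 / (845.6e-9)
= 6.2832 / 8.4560e-07
= 7.4304e+06 /m

7.4304e+06


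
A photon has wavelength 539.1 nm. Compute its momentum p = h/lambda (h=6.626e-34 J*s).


p = h / lambda
= 6.626e-34 / (539.1e-9)
= 6.626e-34 / 5.3910e-07
= 1.2291e-27 kg*m/s

1.2291e-27


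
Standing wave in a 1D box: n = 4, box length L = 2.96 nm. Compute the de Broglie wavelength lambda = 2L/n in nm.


lambda = 2L / n
= 2 * 2.96 / 4
= 5.92 / 4
= 1.48 nm

1.48


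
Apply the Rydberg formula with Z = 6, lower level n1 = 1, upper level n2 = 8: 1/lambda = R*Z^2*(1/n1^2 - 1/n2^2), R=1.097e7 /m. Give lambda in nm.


1/lambda = R * Z^2 * (1/n1^2 - 1/n2^2)
= 1.097e7 * 6^2 * (1/1^2 - 1/8^2)
= 1.097e7 * 36 * (1.0 - 0.015625)
= 3.8875e+08 /m
lambda = 1 / 3.8875e+08
= 2.5724 nm

2.5724


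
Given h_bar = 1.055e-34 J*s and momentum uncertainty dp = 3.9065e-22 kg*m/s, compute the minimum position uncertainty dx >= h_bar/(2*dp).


dx = h_bar / (2 * dp)
= 1.055e-34 / (2 * 3.9065e-22)
= 1.055e-34 / 7.8130e-22
= 1.3503e-13 m

1.3503e-13


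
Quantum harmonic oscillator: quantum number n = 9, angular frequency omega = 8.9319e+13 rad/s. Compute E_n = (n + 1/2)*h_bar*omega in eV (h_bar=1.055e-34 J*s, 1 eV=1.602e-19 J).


E = (n + 1/2) * h_bar * omega
= (9 + 0.5) * 1.055e-34 * 8.9319e+13
= 9.5 * 9.4232e-21
= 8.9520e-20 J
= 0.5588 eV

0.5588


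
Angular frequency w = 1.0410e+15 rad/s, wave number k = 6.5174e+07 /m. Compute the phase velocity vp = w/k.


vp = w / k
= 1.0410e+15 / 6.5174e+07
= 1.5973e+07 m/s

1.5973e+07


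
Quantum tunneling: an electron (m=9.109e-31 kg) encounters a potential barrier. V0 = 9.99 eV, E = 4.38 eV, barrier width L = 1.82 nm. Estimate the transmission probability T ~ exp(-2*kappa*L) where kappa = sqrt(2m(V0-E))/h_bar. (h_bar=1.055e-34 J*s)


V0 - E = 5.61 eV = 8.9872e-19 J
kappa = sqrt(2 * m * (V0-E)) / h_bar
= sqrt(2 * 9.109e-31 * 8.9872e-19) / 1.055e-34
= 1.2129e+10 /m
2*kappa*L = 2 * 1.2129e+10 * 1.82e-9
= 44.1481
T = exp(-44.1481) = 6.710059e-20

6.710059e-20


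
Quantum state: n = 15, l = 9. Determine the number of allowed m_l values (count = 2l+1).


m_l ranges from -l to +l in integer steps
So m_l goes from -9 to +9
Count = 2l + 1 = 2*9 + 1
= 19

19


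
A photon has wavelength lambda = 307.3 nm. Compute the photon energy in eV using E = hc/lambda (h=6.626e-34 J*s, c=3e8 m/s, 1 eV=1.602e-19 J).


E = hc / lambda
= (6.626e-34)(3e8) / (307.3e-9)
= 1.9878e-25 / 3.0730e-07
= 6.4686e-19 J
Converting to eV: 6.4686e-19 / 1.602e-19
= 4.0378 eV

4.0378


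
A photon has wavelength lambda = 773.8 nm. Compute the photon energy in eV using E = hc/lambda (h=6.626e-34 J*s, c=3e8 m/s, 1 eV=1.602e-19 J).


E = hc / lambda
= (6.626e-34)(3e8) / (773.8e-9)
= 1.9878e-25 / 7.7380e-07
= 2.5689e-19 J
Converting to eV: 2.5689e-19 / 1.602e-19
= 1.6035 eV

1.6035


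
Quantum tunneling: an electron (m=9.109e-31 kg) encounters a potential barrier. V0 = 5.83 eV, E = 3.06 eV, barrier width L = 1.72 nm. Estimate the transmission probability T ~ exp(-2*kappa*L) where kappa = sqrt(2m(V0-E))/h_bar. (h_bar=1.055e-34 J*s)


V0 - E = 2.77 eV = 4.4375e-19 J
kappa = sqrt(2 * m * (V0-E)) / h_bar
= sqrt(2 * 9.109e-31 * 4.4375e-19) / 1.055e-34
= 8.5225e+09 /m
2*kappa*L = 2 * 8.5225e+09 * 1.72e-9
= 29.3175
T = exp(-29.3175) = 1.851637e-13

1.851637e-13


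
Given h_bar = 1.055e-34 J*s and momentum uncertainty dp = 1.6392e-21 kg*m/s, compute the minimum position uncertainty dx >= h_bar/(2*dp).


dx = h_bar / (2 * dp)
= 1.055e-34 / (2 * 1.6392e-21)
= 1.055e-34 / 3.2784e-21
= 3.2180e-14 m

3.2180e-14


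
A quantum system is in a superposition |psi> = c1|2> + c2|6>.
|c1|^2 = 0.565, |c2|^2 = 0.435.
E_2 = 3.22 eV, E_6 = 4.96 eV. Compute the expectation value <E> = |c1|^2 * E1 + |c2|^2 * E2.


<E> = |c1|^2 * E1 + |c2|^2 * E2
= 0.565 * 3.22 + 0.435 * 4.96
= 1.8193 + 2.1576
= 3.9769 eV

3.9769


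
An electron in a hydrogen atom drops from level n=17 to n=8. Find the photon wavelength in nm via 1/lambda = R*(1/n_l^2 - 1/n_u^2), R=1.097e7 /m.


1/lambda = R * (1/n_l^2 - 1/n_u^2)
= 1.097e7 * (1/8^2 - 1/17^2)
= 1.097e7 * (0.015625 - 0.00346)
= 1.097e7 * 0.012165
= 1.3345e+05 /m
lambda = 1 / 1.3345e+05 = 7493.5683 nm

7493.5683


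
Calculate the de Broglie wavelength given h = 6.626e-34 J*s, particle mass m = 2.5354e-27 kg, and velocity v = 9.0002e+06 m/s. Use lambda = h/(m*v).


lambda = h / (m * v)
= 6.626e-34 / (2.5354e-27 * 9.0002e+06)
= 6.626e-34 / 2.2819e-20
= 2.9037e-14 m

2.9037e-14


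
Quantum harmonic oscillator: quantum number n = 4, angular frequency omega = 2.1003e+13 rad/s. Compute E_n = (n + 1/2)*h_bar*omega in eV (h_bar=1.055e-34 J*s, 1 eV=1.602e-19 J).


E = (n + 1/2) * h_bar * omega
= (4 + 0.5) * 1.055e-34 * 2.1003e+13
= 4.5 * 2.2158e-21
= 9.9712e-21 J
= 0.0622 eV

0.0622


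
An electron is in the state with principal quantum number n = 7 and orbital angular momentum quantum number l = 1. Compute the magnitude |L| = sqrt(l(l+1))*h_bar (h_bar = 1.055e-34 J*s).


L = sqrt(l*(l+1)) * h_bar
= sqrt(1 * 2) * 1.055e-34
= sqrt(2) * 1.055e-34
= 1.4142 * 1.055e-34
= 1.4920e-34 J*s

1.4920e-34


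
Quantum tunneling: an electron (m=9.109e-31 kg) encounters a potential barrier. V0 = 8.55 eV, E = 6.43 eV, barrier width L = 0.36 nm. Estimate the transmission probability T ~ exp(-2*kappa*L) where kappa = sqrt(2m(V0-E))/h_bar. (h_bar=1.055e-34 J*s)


V0 - E = 2.12 eV = 3.3962e-19 J
kappa = sqrt(2 * m * (V0-E)) / h_bar
= sqrt(2 * 9.109e-31 * 3.3962e-19) / 1.055e-34
= 7.4558e+09 /m
2*kappa*L = 2 * 7.4558e+09 * 0.36e-9
= 5.3682
T = exp(-5.3682) = 4.662465e-03

4.662465e-03


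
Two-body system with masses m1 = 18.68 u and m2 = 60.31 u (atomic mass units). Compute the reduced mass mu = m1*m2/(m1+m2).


mu = m1 * m2 / (m1 + m2)
= 18.68 * 60.31 / (18.68 + 60.31)
= 1126.5908 / 78.99
= 14.2624 u

14.2624


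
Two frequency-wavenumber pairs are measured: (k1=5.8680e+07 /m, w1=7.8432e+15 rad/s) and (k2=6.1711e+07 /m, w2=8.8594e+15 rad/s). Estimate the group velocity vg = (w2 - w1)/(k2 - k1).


vg = (w2 - w1) / (k2 - k1)
= (8.8594e+15 - 7.8432e+15) / (6.1711e+07 - 5.8680e+07)
= 1.0162e+15 / 3.0310e+06
= 3.3527e+08 m/s

3.3527e+08


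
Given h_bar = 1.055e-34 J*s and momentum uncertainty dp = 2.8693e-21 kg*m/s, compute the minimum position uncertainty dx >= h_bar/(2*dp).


dx = h_bar / (2 * dp)
= 1.055e-34 / (2 * 2.8693e-21)
= 1.055e-34 / 5.7386e-21
= 1.8384e-14 m

1.8384e-14


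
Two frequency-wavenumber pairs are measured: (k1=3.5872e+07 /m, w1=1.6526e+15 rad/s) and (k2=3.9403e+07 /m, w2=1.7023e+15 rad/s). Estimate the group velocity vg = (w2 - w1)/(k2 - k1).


vg = (w2 - w1) / (k2 - k1)
= (1.7023e+15 - 1.6526e+15) / (3.9403e+07 - 3.5872e+07)
= 4.9700e+13 / 3.5310e+06
= 1.4075e+07 m/s

1.4075e+07


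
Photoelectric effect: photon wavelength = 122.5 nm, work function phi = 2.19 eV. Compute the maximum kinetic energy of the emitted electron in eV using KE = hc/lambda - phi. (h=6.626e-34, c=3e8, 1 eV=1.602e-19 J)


E_photon = hc / lambda
= (6.626e-34)(3e8) / (122.5e-9)
= 1.6227e-18 J
= 10.1292 eV
KE = E_photon - phi
= 10.1292 - 2.19
= 7.9392 eV

7.9392


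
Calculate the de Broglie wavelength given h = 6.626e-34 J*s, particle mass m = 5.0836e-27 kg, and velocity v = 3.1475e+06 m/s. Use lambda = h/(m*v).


lambda = h / (m * v)
= 6.626e-34 / (5.0836e-27 * 3.1475e+06)
= 6.626e-34 / 1.6001e-20
= 4.1411e-14 m

4.1411e-14


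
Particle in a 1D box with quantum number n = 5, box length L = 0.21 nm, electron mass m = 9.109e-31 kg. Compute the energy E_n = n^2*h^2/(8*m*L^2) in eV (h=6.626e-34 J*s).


E = n^2 * h^2 / (8 * m * L^2)
= 5^2 * (6.626e-34)^2 / (8 * 9.109e-31 * (0.21e-9)^2)
= 25 * 4.3904e-67 / (8 * 9.109e-31 * 4.4100e-20)
= 3.4154e-17 J
= 213.197 eV

213.197


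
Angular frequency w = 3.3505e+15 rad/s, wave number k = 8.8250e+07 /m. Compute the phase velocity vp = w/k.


vp = w / k
= 3.3505e+15 / 8.8250e+07
= 3.7966e+07 m/s

3.7966e+07


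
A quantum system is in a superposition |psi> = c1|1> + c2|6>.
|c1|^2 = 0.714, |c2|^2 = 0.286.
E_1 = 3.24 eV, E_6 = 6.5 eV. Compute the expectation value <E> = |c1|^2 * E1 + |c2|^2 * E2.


<E> = |c1|^2 * E1 + |c2|^2 * E2
= 0.714 * 3.24 + 0.286 * 6.5
= 2.3134 + 1.859
= 4.1724 eV

4.1724


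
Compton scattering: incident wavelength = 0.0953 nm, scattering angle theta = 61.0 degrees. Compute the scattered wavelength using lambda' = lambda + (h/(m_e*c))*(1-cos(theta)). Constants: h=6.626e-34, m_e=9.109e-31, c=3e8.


Compton wavelength: h/(m_e*c) = 2.4247e-12 m
d_lambda = 2.4247e-12 * (1 - cos(61.0 deg))
= 2.4247e-12 * 0.51519
= 1.2492e-12 m = 0.001249 nm
lambda' = 0.0953 + 0.001249
= 0.096549 nm

0.096549


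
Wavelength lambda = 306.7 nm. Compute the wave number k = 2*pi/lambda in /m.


k = 2 * pi / lambda
= 6.2832 / (306.7e-9)
= 6.2832 / 3.0670e-07
= 2.0486e+07 /m

2.0486e+07
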